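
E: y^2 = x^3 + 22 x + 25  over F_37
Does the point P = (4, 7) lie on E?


Check whether y^2 = x^3 + 22 x + 25 (mod 37) for (x, y) = (4, 7).
LHS: y^2 = 7^2 mod 37 = 12
RHS: x^3 + 22 x + 25 = 4^3 + 22*4 + 25 mod 37 = 29
LHS != RHS

No, not on the curve


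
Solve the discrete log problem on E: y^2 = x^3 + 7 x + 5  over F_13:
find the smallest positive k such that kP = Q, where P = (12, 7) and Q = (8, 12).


Enumerate multiples of P until we hit Q = (8, 12):
  1P = (12, 7)
  2P = (11, 3)
  3P = (6, 4)
  4P = (5, 3)
  5P = (8, 12)
Match found at i = 5.

k = 5


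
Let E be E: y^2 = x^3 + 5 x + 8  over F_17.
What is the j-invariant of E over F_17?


Delta = -16(4 a^3 + 27 b^2) mod 17 = 1
-1728 * (4 a)^3 = -1728 * (4*5)^3 mod 17 = 9
j = 9 * 1^(-1) mod 17 = 9

j = 9 (mod 17)


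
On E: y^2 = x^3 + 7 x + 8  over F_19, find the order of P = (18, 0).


Compute successive multiples of P until we hit O:
  1P = (18, 0)
  2P = O

ord(P) = 2


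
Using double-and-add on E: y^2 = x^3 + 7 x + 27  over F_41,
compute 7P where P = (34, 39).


k = 7 = 111_2 (binary, LSB first: 111)
Double-and-add from P = (34, 39):
  bit 0 = 1: acc = O + (34, 39) = (34, 39)
  bit 1 = 1: acc = (34, 39) + (10, 21) = (36, 21)
  bit 2 = 1: acc = (36, 21) + (11, 0) = (34, 2)

7P = (34, 2)


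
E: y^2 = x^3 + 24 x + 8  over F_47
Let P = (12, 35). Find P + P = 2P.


Doubling: s = (3 x1^2 + a) / (2 y1)
s = (3*12^2 + 24) / (2*35) mod 47 = 28
x3 = s^2 - 2 x1 mod 47 = 28^2 - 2*12 = 8
y3 = s (x1 - x3) - y1 mod 47 = 28 * (12 - 8) - 35 = 30

2P = (8, 30)


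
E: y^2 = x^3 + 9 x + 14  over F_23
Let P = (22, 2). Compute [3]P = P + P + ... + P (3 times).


k = 3 = 11_2 (binary, LSB first: 11)
Double-and-add from P = (22, 2):
  bit 0 = 1: acc = O + (22, 2) = (22, 2)
  bit 1 = 1: acc = (22, 2) + (11, 8) = (19, 11)

3P = (19, 11)


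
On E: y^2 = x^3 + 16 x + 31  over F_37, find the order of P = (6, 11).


Compute successive multiples of P until we hit O:
  1P = (6, 11)
  2P = (32, 14)
  3P = (11, 24)
  4P = (9, 33)
  5P = (10, 9)
  6P = (12, 29)
  7P = (28, 34)
  8P = (19, 4)
  ... (continuing to 35P)
  35P = O

ord(P) = 35


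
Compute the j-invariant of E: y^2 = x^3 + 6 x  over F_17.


Delta = -16(4 a^3 + 27 b^2) mod 17 = 14
-1728 * (4 a)^3 = -1728 * (4*6)^3 mod 17 = 1
j = 1 * 14^(-1) mod 17 = 11

j = 11 (mod 17)


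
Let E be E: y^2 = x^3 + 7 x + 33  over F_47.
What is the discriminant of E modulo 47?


4 a^3 + 27 b^2 = 4*7^3 + 27*33^2 = 1372 + 29403 = 30775
Delta = -16 * (30775) = -492400
Delta mod 47 = 19

Delta = 19 (mod 47)


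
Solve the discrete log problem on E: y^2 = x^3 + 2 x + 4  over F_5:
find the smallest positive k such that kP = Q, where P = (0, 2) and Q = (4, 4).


Enumerate multiples of P until we hit Q = (4, 4):
  1P = (0, 2)
  2P = (4, 1)
  3P = (2, 1)
  4P = (2, 4)
  5P = (4, 4)
Match found at i = 5.

k = 5


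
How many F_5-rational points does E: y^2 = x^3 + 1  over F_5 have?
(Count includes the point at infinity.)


For each x in F_5, count y with y^2 = x^3 + 0 x + 1 mod 5:
  x = 0: RHS = 1, y in [1, 4]  -> 2 point(s)
  x = 2: RHS = 4, y in [2, 3]  -> 2 point(s)
  x = 4: RHS = 0, y in [0]  -> 1 point(s)
Affine points: 5. Add the point at infinity: total = 6.

#E(F_5) = 6


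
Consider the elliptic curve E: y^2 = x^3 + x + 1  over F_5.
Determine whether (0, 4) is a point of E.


Check whether y^2 = x^3 + 1 x + 1 (mod 5) for (x, y) = (0, 4).
LHS: y^2 = 4^2 mod 5 = 1
RHS: x^3 + 1 x + 1 = 0^3 + 1*0 + 1 mod 5 = 1
LHS = RHS

Yes, on the curve


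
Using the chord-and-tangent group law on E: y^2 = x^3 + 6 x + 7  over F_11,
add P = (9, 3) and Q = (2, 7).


P != Q, so use the chord formula.
s = (y2 - y1) / (x2 - x1) = (4) / (4) mod 11 = 1
x3 = s^2 - x1 - x2 mod 11 = 1^2 - 9 - 2 = 1
y3 = s (x1 - x3) - y1 mod 11 = 1 * (9 - 1) - 3 = 5

P + Q = (1, 5)


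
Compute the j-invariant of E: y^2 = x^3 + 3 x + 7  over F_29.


Delta = -16(4 a^3 + 27 b^2) mod 29 = 14
-1728 * (4 a)^3 = -1728 * (4*3)^3 mod 29 = 1
j = 1 * 14^(-1) mod 29 = 27

j = 27 (mod 29)


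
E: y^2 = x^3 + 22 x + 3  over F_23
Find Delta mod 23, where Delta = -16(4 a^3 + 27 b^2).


4 a^3 + 27 b^2 = 4*22^3 + 27*3^2 = 42592 + 243 = 42835
Delta = -16 * (42835) = -685360
Delta mod 23 = 17

Delta = 17 (mod 23)


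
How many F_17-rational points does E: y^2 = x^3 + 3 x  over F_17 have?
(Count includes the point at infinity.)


For each x in F_17, count y with y^2 = x^3 + 3 x + 0 mod 17:
  x = 0: RHS = 0, y in [0]  -> 1 point(s)
  x = 1: RHS = 4, y in [2, 15]  -> 2 point(s)
  x = 3: RHS = 2, y in [6, 11]  -> 2 point(s)
  x = 4: RHS = 8, y in [5, 12]  -> 2 point(s)
  x = 5: RHS = 4, y in [2, 15]  -> 2 point(s)
  x = 6: RHS = 13, y in [8, 9]  -> 2 point(s)
  x = 8: RHS = 9, y in [3, 14]  -> 2 point(s)
  x = 9: RHS = 8, y in [5, 12]  -> 2 point(s)
  x = 11: RHS = 4, y in [2, 15]  -> 2 point(s)
  x = 12: RHS = 13, y in [8, 9]  -> 2 point(s)
  x = 13: RHS = 9, y in [3, 14]  -> 2 point(s)
  x = 14: RHS = 15, y in [7, 10]  -> 2 point(s)
  x = 16: RHS = 13, y in [8, 9]  -> 2 point(s)
Affine points: 25. Add the point at infinity: total = 26.

#E(F_17) = 26


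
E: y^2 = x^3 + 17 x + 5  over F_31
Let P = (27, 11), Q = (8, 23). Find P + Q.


P != Q, so use the chord formula.
s = (y2 - y1) / (x2 - x1) = (12) / (12) mod 31 = 1
x3 = s^2 - x1 - x2 mod 31 = 1^2 - 27 - 8 = 28
y3 = s (x1 - x3) - y1 mod 31 = 1 * (27 - 28) - 11 = 19

P + Q = (28, 19)


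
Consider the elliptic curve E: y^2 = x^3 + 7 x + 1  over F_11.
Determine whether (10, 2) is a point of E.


Check whether y^2 = x^3 + 7 x + 1 (mod 11) for (x, y) = (10, 2).
LHS: y^2 = 2^2 mod 11 = 4
RHS: x^3 + 7 x + 1 = 10^3 + 7*10 + 1 mod 11 = 4
LHS = RHS

Yes, on the curve


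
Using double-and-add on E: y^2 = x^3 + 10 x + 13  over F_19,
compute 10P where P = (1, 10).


k = 10 = 1010_2 (binary, LSB first: 0101)
Double-and-add from P = (1, 10):
  bit 0 = 0: acc unchanged = O
  bit 1 = 1: acc = O + (15, 17) = (15, 17)
  bit 2 = 0: acc unchanged = (15, 17)
  bit 3 = 1: acc = (15, 17) + (17, 17) = (6, 2)

10P = (6, 2)


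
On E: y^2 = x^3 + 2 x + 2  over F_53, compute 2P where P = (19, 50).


Doubling: s = (3 x1^2 + a) / (2 y1)
s = (3*19^2 + 2) / (2*50) mod 53 = 40
x3 = s^2 - 2 x1 mod 53 = 40^2 - 2*19 = 25
y3 = s (x1 - x3) - y1 mod 53 = 40 * (19 - 25) - 50 = 28

2P = (25, 28)


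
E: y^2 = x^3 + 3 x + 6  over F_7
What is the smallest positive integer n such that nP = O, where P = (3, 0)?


Compute successive multiples of P until we hit O:
  1P = (3, 0)
  2P = O

ord(P) = 2


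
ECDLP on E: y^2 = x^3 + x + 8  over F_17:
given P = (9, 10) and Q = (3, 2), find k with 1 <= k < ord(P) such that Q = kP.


Enumerate multiples of P until we hit Q = (3, 2):
  1P = (9, 10)
  2P = (3, 2)
Match found at i = 2.

k = 2


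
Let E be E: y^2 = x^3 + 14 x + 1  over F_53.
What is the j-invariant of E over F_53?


Delta = -16(4 a^3 + 27 b^2) mod 53 = 18
-1728 * (4 a)^3 = -1728 * (4*14)^3 mod 53 = 37
j = 37 * 18^(-1) mod 53 = 5

j = 5 (mod 53)


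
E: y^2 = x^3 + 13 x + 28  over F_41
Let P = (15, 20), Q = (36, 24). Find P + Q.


P != Q, so use the chord formula.
s = (y2 - y1) / (x2 - x1) = (4) / (21) mod 41 = 8
x3 = s^2 - x1 - x2 mod 41 = 8^2 - 15 - 36 = 13
y3 = s (x1 - x3) - y1 mod 41 = 8 * (15 - 13) - 20 = 37

P + Q = (13, 37)


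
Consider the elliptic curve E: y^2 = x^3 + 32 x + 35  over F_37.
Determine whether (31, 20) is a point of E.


Check whether y^2 = x^3 + 32 x + 35 (mod 37) for (x, y) = (31, 20).
LHS: y^2 = 20^2 mod 37 = 30
RHS: x^3 + 32 x + 35 = 31^3 + 32*31 + 35 mod 37 = 34
LHS != RHS

No, not on the curve


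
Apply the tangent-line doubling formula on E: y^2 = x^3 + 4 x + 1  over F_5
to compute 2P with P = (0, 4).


Doubling: s = (3 x1^2 + a) / (2 y1)
s = (3*0^2 + 4) / (2*4) mod 5 = 3
x3 = s^2 - 2 x1 mod 5 = 3^2 - 2*0 = 4
y3 = s (x1 - x3) - y1 mod 5 = 3 * (0 - 4) - 4 = 4

2P = (4, 4)


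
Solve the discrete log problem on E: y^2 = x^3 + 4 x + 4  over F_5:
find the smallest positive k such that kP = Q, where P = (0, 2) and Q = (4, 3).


Enumerate multiples of P until we hit Q = (4, 3):
  1P = (0, 2)
  2P = (1, 2)
  3P = (4, 3)
Match found at i = 3.

k = 3


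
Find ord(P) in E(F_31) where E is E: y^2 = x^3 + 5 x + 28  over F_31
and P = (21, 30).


Compute successive multiples of P until we hit O:
  1P = (21, 30)
  2P = (3, 15)
  3P = (12, 24)
  4P = (26, 8)
  5P = (17, 2)
  6P = (11, 9)
  7P = (0, 11)
  8P = (4, 9)
  ... (continuing to 23P)
  23P = O

ord(P) = 23


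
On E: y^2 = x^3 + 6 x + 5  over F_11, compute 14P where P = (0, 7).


k = 14 = 1110_2 (binary, LSB first: 0111)
Double-and-add from P = (0, 7):
  bit 0 = 0: acc unchanged = O
  bit 1 = 1: acc = O + (4, 7) = (4, 7)
  bit 2 = 1: acc = (4, 7) + (8, 9) = (2, 5)
  bit 3 = 1: acc = (2, 5) + (6, 2) = (7, 7)

14P = (7, 7)


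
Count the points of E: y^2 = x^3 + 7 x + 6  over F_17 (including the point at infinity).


For each x in F_17, count y with y^2 = x^3 + 7 x + 6 mod 17:
  x = 4: RHS = 13, y in [8, 9]  -> 2 point(s)
  x = 5: RHS = 13, y in [8, 9]  -> 2 point(s)
  x = 6: RHS = 9, y in [3, 14]  -> 2 point(s)
  x = 8: RHS = 13, y in [8, 9]  -> 2 point(s)
  x = 9: RHS = 16, y in [4, 13]  -> 2 point(s)
  x = 12: RHS = 16, y in [4, 13]  -> 2 point(s)
  x = 13: RHS = 16, y in [4, 13]  -> 2 point(s)
  x = 14: RHS = 9, y in [3, 14]  -> 2 point(s)
  x = 15: RHS = 1, y in [1, 16]  -> 2 point(s)
  x = 16: RHS = 15, y in [7, 10]  -> 2 point(s)
Affine points: 20. Add the point at infinity: total = 21.

#E(F_17) = 21


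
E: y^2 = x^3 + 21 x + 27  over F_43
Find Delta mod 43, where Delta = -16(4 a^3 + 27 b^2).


4 a^3 + 27 b^2 = 4*21^3 + 27*27^2 = 37044 + 19683 = 56727
Delta = -16 * (56727) = -907632
Delta mod 43 = 12

Delta = 12 (mod 43)


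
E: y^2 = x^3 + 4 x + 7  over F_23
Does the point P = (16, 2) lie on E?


Check whether y^2 = x^3 + 4 x + 7 (mod 23) for (x, y) = (16, 2).
LHS: y^2 = 2^2 mod 23 = 4
RHS: x^3 + 4 x + 7 = 16^3 + 4*16 + 7 mod 23 = 4
LHS = RHS

Yes, on the curve


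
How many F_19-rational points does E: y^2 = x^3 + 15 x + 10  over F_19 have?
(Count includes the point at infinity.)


For each x in F_19, count y with y^2 = x^3 + 15 x + 10 mod 19:
  x = 1: RHS = 7, y in [8, 11]  -> 2 point(s)
  x = 3: RHS = 6, y in [5, 14]  -> 2 point(s)
  x = 4: RHS = 1, y in [1, 18]  -> 2 point(s)
  x = 5: RHS = 1, y in [1, 18]  -> 2 point(s)
  x = 9: RHS = 0, y in [0]  -> 1 point(s)
  x = 10: RHS = 1, y in [1, 18]  -> 2 point(s)
  x = 11: RHS = 5, y in [9, 10]  -> 2 point(s)
  x = 14: RHS = 0, y in [0]  -> 1 point(s)
  x = 15: RHS = 0, y in [0]  -> 1 point(s)
Affine points: 15. Add the point at infinity: total = 16.

#E(F_19) = 16


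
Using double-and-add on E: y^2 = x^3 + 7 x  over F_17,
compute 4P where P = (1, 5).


k = 4 = 100_2 (binary, LSB first: 001)
Double-and-add from P = (1, 5):
  bit 0 = 0: acc unchanged = O
  bit 1 = 0: acc unchanged = O
  bit 2 = 1: acc = O + (1, 12) = (1, 12)

4P = (1, 12)


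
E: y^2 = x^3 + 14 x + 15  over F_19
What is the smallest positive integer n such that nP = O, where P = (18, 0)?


Compute successive multiples of P until we hit O:
  1P = (18, 0)
  2P = O

ord(P) = 2


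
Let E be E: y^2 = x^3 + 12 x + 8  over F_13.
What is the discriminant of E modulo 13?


4 a^3 + 27 b^2 = 4*12^3 + 27*8^2 = 6912 + 1728 = 8640
Delta = -16 * (8640) = -138240
Delta mod 13 = 2

Delta = 2 (mod 13)


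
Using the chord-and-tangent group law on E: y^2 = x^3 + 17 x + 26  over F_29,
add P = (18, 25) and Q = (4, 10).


P != Q, so use the chord formula.
s = (y2 - y1) / (x2 - x1) = (14) / (15) mod 29 = 28
x3 = s^2 - x1 - x2 mod 29 = 28^2 - 18 - 4 = 8
y3 = s (x1 - x3) - y1 mod 29 = 28 * (18 - 8) - 25 = 23

P + Q = (8, 23)


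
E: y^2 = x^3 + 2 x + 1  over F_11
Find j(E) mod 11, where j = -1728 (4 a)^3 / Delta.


Delta = -16(4 a^3 + 27 b^2) mod 11 = 2
-1728 * (4 a)^3 = -1728 * (4*2)^3 mod 11 = 5
j = 5 * 2^(-1) mod 11 = 8

j = 8 (mod 11)


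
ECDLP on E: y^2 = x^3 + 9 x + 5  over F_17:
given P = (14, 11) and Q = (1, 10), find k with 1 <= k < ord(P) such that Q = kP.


Enumerate multiples of P until we hit Q = (1, 10):
  1P = (14, 11)
  2P = (15, 9)
  3P = (9, 13)
  4P = (3, 5)
  5P = (1, 10)
Match found at i = 5.

k = 5


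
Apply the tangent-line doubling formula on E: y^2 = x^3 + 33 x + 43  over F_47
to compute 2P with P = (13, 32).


Doubling: s = (3 x1^2 + a) / (2 y1)
s = (3*13^2 + 33) / (2*32) mod 47 = 29
x3 = s^2 - 2 x1 mod 47 = 29^2 - 2*13 = 16
y3 = s (x1 - x3) - y1 mod 47 = 29 * (13 - 16) - 32 = 22

2P = (16, 22)


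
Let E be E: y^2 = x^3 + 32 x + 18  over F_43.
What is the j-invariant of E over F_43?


Delta = -16(4 a^3 + 27 b^2) mod 43 = 41
-1728 * (4 a)^3 = -1728 * (4*32)^3 mod 43 = 8
j = 8 * 41^(-1) mod 43 = 39

j = 39 (mod 43)


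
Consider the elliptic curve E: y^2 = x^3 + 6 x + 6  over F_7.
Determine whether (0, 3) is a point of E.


Check whether y^2 = x^3 + 6 x + 6 (mod 7) for (x, y) = (0, 3).
LHS: y^2 = 3^2 mod 7 = 2
RHS: x^3 + 6 x + 6 = 0^3 + 6*0 + 6 mod 7 = 6
LHS != RHS

No, not on the curve


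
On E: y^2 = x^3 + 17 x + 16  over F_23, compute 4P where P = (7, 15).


k = 4 = 100_2 (binary, LSB first: 001)
Double-and-add from P = (7, 15):
  bit 0 = 0: acc unchanged = O
  bit 1 = 0: acc unchanged = O
  bit 2 = 1: acc = O + (7, 8) = (7, 8)

4P = (7, 8)


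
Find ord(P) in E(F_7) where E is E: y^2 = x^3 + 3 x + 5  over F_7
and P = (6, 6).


Compute successive multiples of P until we hit O:
  1P = (6, 6)
  2P = (4, 2)
  3P = (1, 4)
  4P = (1, 3)
  5P = (4, 5)
  6P = (6, 1)
  7P = O

ord(P) = 7


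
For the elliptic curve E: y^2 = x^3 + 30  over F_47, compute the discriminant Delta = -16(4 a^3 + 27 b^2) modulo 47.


4 a^3 + 27 b^2 = 4*0^3 + 27*30^2 = 0 + 24300 = 24300
Delta = -16 * (24300) = -388800
Delta mod 47 = 31

Delta = 31 (mod 47)


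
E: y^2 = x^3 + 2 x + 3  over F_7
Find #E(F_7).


For each x in F_7, count y with y^2 = x^3 + 2 x + 3 mod 7:
  x = 2: RHS = 1, y in [1, 6]  -> 2 point(s)
  x = 3: RHS = 1, y in [1, 6]  -> 2 point(s)
  x = 6: RHS = 0, y in [0]  -> 1 point(s)
Affine points: 5. Add the point at infinity: total = 6.

#E(F_7) = 6


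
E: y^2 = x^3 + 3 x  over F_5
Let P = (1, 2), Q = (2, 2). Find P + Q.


P != Q, so use the chord formula.
s = (y2 - y1) / (x2 - x1) = (0) / (1) mod 5 = 0
x3 = s^2 - x1 - x2 mod 5 = 0^2 - 1 - 2 = 2
y3 = s (x1 - x3) - y1 mod 5 = 0 * (1 - 2) - 2 = 3

P + Q = (2, 3)


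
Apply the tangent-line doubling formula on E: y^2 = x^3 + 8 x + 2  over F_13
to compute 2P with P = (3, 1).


Doubling: s = (3 x1^2 + a) / (2 y1)
s = (3*3^2 + 8) / (2*1) mod 13 = 11
x3 = s^2 - 2 x1 mod 13 = 11^2 - 2*3 = 11
y3 = s (x1 - x3) - y1 mod 13 = 11 * (3 - 11) - 1 = 2

2P = (11, 2)


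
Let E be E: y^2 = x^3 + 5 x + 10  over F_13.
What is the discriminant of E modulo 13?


4 a^3 + 27 b^2 = 4*5^3 + 27*10^2 = 500 + 2700 = 3200
Delta = -16 * (3200) = -51200
Delta mod 13 = 7

Delta = 7 (mod 13)


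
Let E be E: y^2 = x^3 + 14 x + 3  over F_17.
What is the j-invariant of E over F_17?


Delta = -16(4 a^3 + 27 b^2) mod 17 = 16
-1728 * (4 a)^3 = -1728 * (4*14)^3 mod 17 = 2
j = 2 * 16^(-1) mod 17 = 15

j = 15 (mod 17)


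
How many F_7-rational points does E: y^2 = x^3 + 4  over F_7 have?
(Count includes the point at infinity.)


For each x in F_7, count y with y^2 = x^3 + 0 x + 4 mod 7:
  x = 0: RHS = 4, y in [2, 5]  -> 2 point(s)
Affine points: 2. Add the point at infinity: total = 3.

#E(F_7) = 3


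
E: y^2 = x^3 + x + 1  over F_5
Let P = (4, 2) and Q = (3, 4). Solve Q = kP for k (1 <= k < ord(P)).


Enumerate multiples of P until we hit Q = (3, 4):
  1P = (4, 2)
  2P = (3, 4)
Match found at i = 2.

k = 2


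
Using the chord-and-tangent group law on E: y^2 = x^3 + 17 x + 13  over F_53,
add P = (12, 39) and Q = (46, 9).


P != Q, so use the chord formula.
s = (y2 - y1) / (x2 - x1) = (23) / (34) mod 53 = 49
x3 = s^2 - x1 - x2 mod 53 = 49^2 - 12 - 46 = 11
y3 = s (x1 - x3) - y1 mod 53 = 49 * (12 - 11) - 39 = 10

P + Q = (11, 10)


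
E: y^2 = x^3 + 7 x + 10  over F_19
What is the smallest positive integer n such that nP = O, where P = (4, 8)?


Compute successive multiples of P until we hit O:
  1P = (4, 8)
  2P = (3, 18)
  3P = (17, 8)
  4P = (17, 11)
  5P = (3, 1)
  6P = (4, 11)
  7P = O

ord(P) = 7


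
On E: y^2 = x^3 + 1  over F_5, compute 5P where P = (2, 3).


k = 5 = 101_2 (binary, LSB first: 101)
Double-and-add from P = (2, 3):
  bit 0 = 1: acc = O + (2, 3) = (2, 3)
  bit 1 = 0: acc unchanged = (2, 3)
  bit 2 = 1: acc = (2, 3) + (0, 4) = (2, 2)

5P = (2, 2)


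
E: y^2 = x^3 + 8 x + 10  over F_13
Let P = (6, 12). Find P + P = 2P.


Doubling: s = (3 x1^2 + a) / (2 y1)
s = (3*6^2 + 8) / (2*12) mod 13 = 7
x3 = s^2 - 2 x1 mod 13 = 7^2 - 2*6 = 11
y3 = s (x1 - x3) - y1 mod 13 = 7 * (6 - 11) - 12 = 5

2P = (11, 5)


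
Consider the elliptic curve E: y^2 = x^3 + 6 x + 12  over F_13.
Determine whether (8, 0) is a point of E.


Check whether y^2 = x^3 + 6 x + 12 (mod 13) for (x, y) = (8, 0).
LHS: y^2 = 0^2 mod 13 = 0
RHS: x^3 + 6 x + 12 = 8^3 + 6*8 + 12 mod 13 = 0
LHS = RHS

Yes, on the curve


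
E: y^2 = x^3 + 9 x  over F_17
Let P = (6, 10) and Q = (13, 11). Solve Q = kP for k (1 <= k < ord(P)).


Enumerate multiples of P until we hit Q = (13, 11):
  1P = (6, 10)
  2P = (13, 6)
  3P = (7, 10)
  4P = (4, 7)
  5P = (5, 0)
  6P = (4, 10)
  7P = (7, 7)
  8P = (13, 11)
Match found at i = 8.

k = 8


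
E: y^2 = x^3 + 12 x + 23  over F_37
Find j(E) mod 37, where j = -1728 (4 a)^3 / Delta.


Delta = -16(4 a^3 + 27 b^2) mod 37 = 22
-1728 * (4 a)^3 = -1728 * (4*12)^3 mod 37 = 26
j = 26 * 22^(-1) mod 37 = 18

j = 18 (mod 37)


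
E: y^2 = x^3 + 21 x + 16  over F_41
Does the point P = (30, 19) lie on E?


Check whether y^2 = x^3 + 21 x + 16 (mod 41) for (x, y) = (30, 19).
LHS: y^2 = 19^2 mod 41 = 33
RHS: x^3 + 21 x + 16 = 30^3 + 21*30 + 16 mod 41 = 12
LHS != RHS

No, not on the curve


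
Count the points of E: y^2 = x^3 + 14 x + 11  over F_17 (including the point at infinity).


For each x in F_17, count y with y^2 = x^3 + 14 x + 11 mod 17:
  x = 1: RHS = 9, y in [3, 14]  -> 2 point(s)
  x = 2: RHS = 13, y in [8, 9]  -> 2 point(s)
  x = 5: RHS = 2, y in [6, 11]  -> 2 point(s)
  x = 9: RHS = 16, y in [4, 13]  -> 2 point(s)
  x = 11: RHS = 0, y in [0]  -> 1 point(s)
  x = 15: RHS = 9, y in [3, 14]  -> 2 point(s)
  x = 16: RHS = 13, y in [8, 9]  -> 2 point(s)
Affine points: 13. Add the point at infinity: total = 14.

#E(F_17) = 14


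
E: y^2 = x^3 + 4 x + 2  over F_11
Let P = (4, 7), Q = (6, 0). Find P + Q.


P != Q, so use the chord formula.
s = (y2 - y1) / (x2 - x1) = (4) / (2) mod 11 = 2
x3 = s^2 - x1 - x2 mod 11 = 2^2 - 4 - 6 = 5
y3 = s (x1 - x3) - y1 mod 11 = 2 * (4 - 5) - 7 = 2

P + Q = (5, 2)


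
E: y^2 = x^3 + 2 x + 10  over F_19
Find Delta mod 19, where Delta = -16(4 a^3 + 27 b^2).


4 a^3 + 27 b^2 = 4*2^3 + 27*10^2 = 32 + 2700 = 2732
Delta = -16 * (2732) = -43712
Delta mod 19 = 7

Delta = 7 (mod 19)


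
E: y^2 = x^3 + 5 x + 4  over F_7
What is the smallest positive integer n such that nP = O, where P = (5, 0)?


Compute successive multiples of P until we hit O:
  1P = (5, 0)
  2P = O

ord(P) = 2


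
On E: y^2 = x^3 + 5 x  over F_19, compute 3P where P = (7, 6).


k = 3 = 11_2 (binary, LSB first: 11)
Double-and-add from P = (7, 6):
  bit 0 = 1: acc = O + (7, 6) = (7, 6)
  bit 1 = 1: acc = (7, 6) + (5, 13) = (5, 6)

3P = (5, 6)


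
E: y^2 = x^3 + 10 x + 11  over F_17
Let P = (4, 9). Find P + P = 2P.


Doubling: s = (3 x1^2 + a) / (2 y1)
s = (3*4^2 + 10) / (2*9) mod 17 = 7
x3 = s^2 - 2 x1 mod 17 = 7^2 - 2*4 = 7
y3 = s (x1 - x3) - y1 mod 17 = 7 * (4 - 7) - 9 = 4

2P = (7, 4)


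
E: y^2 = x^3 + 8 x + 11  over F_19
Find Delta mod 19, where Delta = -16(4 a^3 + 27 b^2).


4 a^3 + 27 b^2 = 4*8^3 + 27*11^2 = 2048 + 3267 = 5315
Delta = -16 * (5315) = -85040
Delta mod 19 = 4

Delta = 4 (mod 19)


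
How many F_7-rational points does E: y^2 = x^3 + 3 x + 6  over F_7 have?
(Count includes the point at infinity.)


For each x in F_7, count y with y^2 = x^3 + 3 x + 6 mod 7:
  x = 3: RHS = 0, y in [0]  -> 1 point(s)
  x = 6: RHS = 2, y in [3, 4]  -> 2 point(s)
Affine points: 3. Add the point at infinity: total = 4.

#E(F_7) = 4


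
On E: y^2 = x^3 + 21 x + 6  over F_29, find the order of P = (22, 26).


Compute successive multiples of P until we hit O:
  1P = (22, 26)
  2P = (15, 10)
  3P = (28, 10)
  4P = (28, 19)
  5P = (15, 19)
  6P = (22, 3)
  7P = O

ord(P) = 7


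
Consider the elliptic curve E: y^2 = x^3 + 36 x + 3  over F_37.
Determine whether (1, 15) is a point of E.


Check whether y^2 = x^3 + 36 x + 3 (mod 37) for (x, y) = (1, 15).
LHS: y^2 = 15^2 mod 37 = 3
RHS: x^3 + 36 x + 3 = 1^3 + 36*1 + 3 mod 37 = 3
LHS = RHS

Yes, on the curve


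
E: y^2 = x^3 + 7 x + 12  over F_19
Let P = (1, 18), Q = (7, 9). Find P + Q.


P != Q, so use the chord formula.
s = (y2 - y1) / (x2 - x1) = (10) / (6) mod 19 = 8
x3 = s^2 - x1 - x2 mod 19 = 8^2 - 1 - 7 = 18
y3 = s (x1 - x3) - y1 mod 19 = 8 * (1 - 18) - 18 = 17

P + Q = (18, 17)


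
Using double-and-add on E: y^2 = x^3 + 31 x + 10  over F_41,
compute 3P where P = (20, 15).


k = 3 = 11_2 (binary, LSB first: 11)
Double-and-add from P = (20, 15):
  bit 0 = 1: acc = O + (20, 15) = (20, 15)
  bit 1 = 1: acc = (20, 15) + (21, 0) = (20, 26)

3P = (20, 26)


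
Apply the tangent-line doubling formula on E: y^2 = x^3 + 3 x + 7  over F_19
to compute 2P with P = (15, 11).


Doubling: s = (3 x1^2 + a) / (2 y1)
s = (3*15^2 + 3) / (2*11) mod 19 = 17
x3 = s^2 - 2 x1 mod 19 = 17^2 - 2*15 = 12
y3 = s (x1 - x3) - y1 mod 19 = 17 * (15 - 12) - 11 = 2

2P = (12, 2)


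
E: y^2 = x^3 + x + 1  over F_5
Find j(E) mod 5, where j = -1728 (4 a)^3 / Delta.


Delta = -16(4 a^3 + 27 b^2) mod 5 = 4
-1728 * (4 a)^3 = -1728 * (4*1)^3 mod 5 = 3
j = 3 * 4^(-1) mod 5 = 2

j = 2 (mod 5)


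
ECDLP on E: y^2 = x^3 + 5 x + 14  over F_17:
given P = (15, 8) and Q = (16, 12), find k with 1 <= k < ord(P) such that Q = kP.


Enumerate multiples of P until we hit Q = (16, 12):
  1P = (15, 8)
  2P = (4, 9)
  3P = (7, 16)
  4P = (13, 7)
  5P = (2, 7)
  6P = (16, 5)
  7P = (12, 0)
  8P = (16, 12)
Match found at i = 8.

k = 8


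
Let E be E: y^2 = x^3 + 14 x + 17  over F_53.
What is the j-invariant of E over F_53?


Delta = -16(4 a^3 + 27 b^2) mod 53 = 46
-1728 * (4 a)^3 = -1728 * (4*14)^3 mod 53 = 37
j = 37 * 46^(-1) mod 53 = 25

j = 25 (mod 53)


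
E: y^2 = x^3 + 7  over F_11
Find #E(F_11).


For each x in F_11, count y with y^2 = x^3 + 0 x + 7 mod 11:
  x = 2: RHS = 4, y in [2, 9]  -> 2 point(s)
  x = 3: RHS = 1, y in [1, 10]  -> 2 point(s)
  x = 4: RHS = 5, y in [4, 7]  -> 2 point(s)
  x = 5: RHS = 0, y in [0]  -> 1 point(s)
  x = 6: RHS = 3, y in [5, 6]  -> 2 point(s)
  x = 7: RHS = 9, y in [3, 8]  -> 2 point(s)
Affine points: 11. Add the point at infinity: total = 12.

#E(F_11) = 12


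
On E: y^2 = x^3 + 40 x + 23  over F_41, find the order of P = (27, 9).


Compute successive multiples of P until we hit O:
  1P = (27, 9)
  2P = (37, 2)
  3P = (23, 21)
  4P = (0, 33)
  5P = (32, 0)
  6P = (0, 8)
  7P = (23, 20)
  8P = (37, 39)
  ... (continuing to 10P)
  10P = O

ord(P) = 10


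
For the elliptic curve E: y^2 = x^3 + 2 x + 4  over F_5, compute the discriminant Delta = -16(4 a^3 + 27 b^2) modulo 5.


4 a^3 + 27 b^2 = 4*2^3 + 27*4^2 = 32 + 432 = 464
Delta = -16 * (464) = -7424
Delta mod 5 = 1

Delta = 1 (mod 5)


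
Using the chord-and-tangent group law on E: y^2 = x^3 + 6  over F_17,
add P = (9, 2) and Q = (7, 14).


P != Q, so use the chord formula.
s = (y2 - y1) / (x2 - x1) = (12) / (15) mod 17 = 11
x3 = s^2 - x1 - x2 mod 17 = 11^2 - 9 - 7 = 3
y3 = s (x1 - x3) - y1 mod 17 = 11 * (9 - 3) - 2 = 13

P + Q = (3, 13)


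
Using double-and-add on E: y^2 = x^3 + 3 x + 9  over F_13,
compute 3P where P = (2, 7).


k = 3 = 11_2 (binary, LSB first: 11)
Double-and-add from P = (2, 7):
  bit 0 = 1: acc = O + (2, 7) = (2, 7)
  bit 1 = 1: acc = (2, 7) + (0, 10) = (10, 5)

3P = (10, 5)


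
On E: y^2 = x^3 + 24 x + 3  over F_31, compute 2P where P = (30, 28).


Doubling: s = (3 x1^2 + a) / (2 y1)
s = (3*30^2 + 24) / (2*28) mod 31 = 11
x3 = s^2 - 2 x1 mod 31 = 11^2 - 2*30 = 30
y3 = s (x1 - x3) - y1 mod 31 = 11 * (30 - 30) - 28 = 3

2P = (30, 3)


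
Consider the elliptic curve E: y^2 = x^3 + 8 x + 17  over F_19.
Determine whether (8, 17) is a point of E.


Check whether y^2 = x^3 + 8 x + 17 (mod 19) for (x, y) = (8, 17).
LHS: y^2 = 17^2 mod 19 = 4
RHS: x^3 + 8 x + 17 = 8^3 + 8*8 + 17 mod 19 = 4
LHS = RHS

Yes, on the curve


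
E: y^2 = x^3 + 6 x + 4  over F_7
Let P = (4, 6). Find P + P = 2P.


Doubling: s = (3 x1^2 + a) / (2 y1)
s = (3*4^2 + 6) / (2*6) mod 7 = 1
x3 = s^2 - 2 x1 mod 7 = 1^2 - 2*4 = 0
y3 = s (x1 - x3) - y1 mod 7 = 1 * (4 - 0) - 6 = 5

2P = (0, 5)


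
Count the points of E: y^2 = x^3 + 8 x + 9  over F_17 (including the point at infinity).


For each x in F_17, count y with y^2 = x^3 + 8 x + 9 mod 17:
  x = 0: RHS = 9, y in [3, 14]  -> 2 point(s)
  x = 1: RHS = 1, y in [1, 16]  -> 2 point(s)
  x = 2: RHS = 16, y in [4, 13]  -> 2 point(s)
  x = 3: RHS = 9, y in [3, 14]  -> 2 point(s)
  x = 5: RHS = 4, y in [2, 15]  -> 2 point(s)
  x = 6: RHS = 1, y in [1, 16]  -> 2 point(s)
  x = 7: RHS = 0, y in [0]  -> 1 point(s)
  x = 10: RHS = 1, y in [1, 16]  -> 2 point(s)
  x = 11: RHS = 0, y in [0]  -> 1 point(s)
  x = 13: RHS = 15, y in [7, 10]  -> 2 point(s)
  x = 14: RHS = 9, y in [3, 14]  -> 2 point(s)
  x = 15: RHS = 2, y in [6, 11]  -> 2 point(s)
  x = 16: RHS = 0, y in [0]  -> 1 point(s)
Affine points: 23. Add the point at infinity: total = 24.

#E(F_17) = 24


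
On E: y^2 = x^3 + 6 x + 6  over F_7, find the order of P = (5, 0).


Compute successive multiples of P until we hit O:
  1P = (5, 0)
  2P = O

ord(P) = 2


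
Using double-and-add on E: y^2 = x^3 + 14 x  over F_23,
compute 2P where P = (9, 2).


k = 2 = 10_2 (binary, LSB first: 01)
Double-and-add from P = (9, 2):
  bit 0 = 0: acc unchanged = O
  bit 1 = 1: acc = O + (6, 1) = (6, 1)

2P = (6, 1)


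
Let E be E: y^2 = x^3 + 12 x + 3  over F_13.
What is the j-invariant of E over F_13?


Delta = -16(4 a^3 + 27 b^2) mod 13 = 11
-1728 * (4 a)^3 = -1728 * (4*12)^3 mod 13 = 1
j = 1 * 11^(-1) mod 13 = 6

j = 6 (mod 13)


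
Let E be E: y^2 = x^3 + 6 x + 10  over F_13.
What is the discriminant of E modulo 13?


4 a^3 + 27 b^2 = 4*6^3 + 27*10^2 = 864 + 2700 = 3564
Delta = -16 * (3564) = -57024
Delta mod 13 = 7

Delta = 7 (mod 13)


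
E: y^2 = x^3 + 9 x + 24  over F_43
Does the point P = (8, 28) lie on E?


Check whether y^2 = x^3 + 9 x + 24 (mod 43) for (x, y) = (8, 28).
LHS: y^2 = 28^2 mod 43 = 10
RHS: x^3 + 9 x + 24 = 8^3 + 9*8 + 24 mod 43 = 6
LHS != RHS

No, not on the curve


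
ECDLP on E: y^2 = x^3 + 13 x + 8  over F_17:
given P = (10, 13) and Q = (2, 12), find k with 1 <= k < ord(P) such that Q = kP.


Enumerate multiples of P until we hit Q = (2, 12):
  1P = (10, 13)
  2P = (6, 9)
  3P = (2, 12)
Match found at i = 3.

k = 3


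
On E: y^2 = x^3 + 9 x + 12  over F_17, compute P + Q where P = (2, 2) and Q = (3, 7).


P != Q, so use the chord formula.
s = (y2 - y1) / (x2 - x1) = (5) / (1) mod 17 = 5
x3 = s^2 - x1 - x2 mod 17 = 5^2 - 2 - 3 = 3
y3 = s (x1 - x3) - y1 mod 17 = 5 * (2 - 3) - 2 = 10

P + Q = (3, 10)


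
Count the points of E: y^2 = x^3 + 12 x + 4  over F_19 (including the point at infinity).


For each x in F_19, count y with y^2 = x^3 + 12 x + 4 mod 19:
  x = 0: RHS = 4, y in [2, 17]  -> 2 point(s)
  x = 1: RHS = 17, y in [6, 13]  -> 2 point(s)
  x = 2: RHS = 17, y in [6, 13]  -> 2 point(s)
  x = 6: RHS = 7, y in [8, 11]  -> 2 point(s)
  x = 8: RHS = 4, y in [2, 17]  -> 2 point(s)
  x = 9: RHS = 5, y in [9, 10]  -> 2 point(s)
  x = 11: RHS = 4, y in [2, 17]  -> 2 point(s)
  x = 13: RHS = 1, y in [1, 18]  -> 2 point(s)
  x = 14: RHS = 9, y in [3, 16]  -> 2 point(s)
  x = 15: RHS = 6, y in [5, 14]  -> 2 point(s)
  x = 16: RHS = 17, y in [6, 13]  -> 2 point(s)
Affine points: 22. Add the point at infinity: total = 23.

#E(F_19) = 23


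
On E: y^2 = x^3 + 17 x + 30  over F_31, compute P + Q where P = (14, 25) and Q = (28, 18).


P != Q, so use the chord formula.
s = (y2 - y1) / (x2 - x1) = (24) / (14) mod 31 = 15
x3 = s^2 - x1 - x2 mod 31 = 15^2 - 14 - 28 = 28
y3 = s (x1 - x3) - y1 mod 31 = 15 * (14 - 28) - 25 = 13

P + Q = (28, 13)


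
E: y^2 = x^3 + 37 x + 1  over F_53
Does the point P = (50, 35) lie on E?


Check whether y^2 = x^3 + 37 x + 1 (mod 53) for (x, y) = (50, 35).
LHS: y^2 = 35^2 mod 53 = 6
RHS: x^3 + 37 x + 1 = 50^3 + 37*50 + 1 mod 53 = 22
LHS != RHS

No, not on the curve


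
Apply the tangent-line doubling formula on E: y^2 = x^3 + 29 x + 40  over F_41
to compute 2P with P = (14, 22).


Doubling: s = (3 x1^2 + a) / (2 y1)
s = (3*14^2 + 29) / (2*22) mod 41 = 28
x3 = s^2 - 2 x1 mod 41 = 28^2 - 2*14 = 18
y3 = s (x1 - x3) - y1 mod 41 = 28 * (14 - 18) - 22 = 30

2P = (18, 30)


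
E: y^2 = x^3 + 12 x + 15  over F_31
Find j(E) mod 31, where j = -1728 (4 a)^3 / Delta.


Delta = -16(4 a^3 + 27 b^2) mod 31 = 1
-1728 * (4 a)^3 = -1728 * (4*12)^3 mod 31 = 27
j = 27 * 1^(-1) mod 31 = 27

j = 27 (mod 31)


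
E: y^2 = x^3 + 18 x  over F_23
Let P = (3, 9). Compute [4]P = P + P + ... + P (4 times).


k = 4 = 100_2 (binary, LSB first: 001)
Double-and-add from P = (3, 9):
  bit 0 = 0: acc unchanged = O
  bit 1 = 0: acc unchanged = O
  bit 2 = 1: acc = O + (6, 5) = (6, 5)

4P = (6, 5)


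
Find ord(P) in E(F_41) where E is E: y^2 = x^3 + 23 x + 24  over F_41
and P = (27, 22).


Compute successive multiples of P until we hit O:
  1P = (27, 22)
  2P = (7, 6)
  3P = (6, 3)
  4P = (17, 30)
  5P = (37, 27)
  6P = (8, 8)
  7P = (2, 18)
  8P = (30, 30)
  ... (continuing to 38P)
  38P = O

ord(P) = 38


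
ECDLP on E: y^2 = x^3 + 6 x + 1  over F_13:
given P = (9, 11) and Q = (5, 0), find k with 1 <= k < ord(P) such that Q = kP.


Enumerate multiples of P until we hit Q = (5, 0):
  1P = (9, 11)
  2P = (5, 0)
Match found at i = 2.

k = 2


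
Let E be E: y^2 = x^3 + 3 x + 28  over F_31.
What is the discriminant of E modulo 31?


4 a^3 + 27 b^2 = 4*3^3 + 27*28^2 = 108 + 21168 = 21276
Delta = -16 * (21276) = -340416
Delta mod 31 = 26

Delta = 26 (mod 31)


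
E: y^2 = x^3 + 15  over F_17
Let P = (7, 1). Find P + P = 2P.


Doubling: s = (3 x1^2 + a) / (2 y1)
s = (3*7^2 + 0) / (2*1) mod 17 = 14
x3 = s^2 - 2 x1 mod 17 = 14^2 - 2*7 = 12
y3 = s (x1 - x3) - y1 mod 17 = 14 * (7 - 12) - 1 = 14

2P = (12, 14)


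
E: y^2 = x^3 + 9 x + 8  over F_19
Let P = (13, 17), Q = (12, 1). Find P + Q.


P != Q, so use the chord formula.
s = (y2 - y1) / (x2 - x1) = (3) / (18) mod 19 = 16
x3 = s^2 - x1 - x2 mod 19 = 16^2 - 13 - 12 = 3
y3 = s (x1 - x3) - y1 mod 19 = 16 * (13 - 3) - 17 = 10

P + Q = (3, 10)


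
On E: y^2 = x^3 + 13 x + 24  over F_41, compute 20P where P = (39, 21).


k = 20 = 10100_2 (binary, LSB first: 00101)
Double-and-add from P = (39, 21):
  bit 0 = 0: acc unchanged = O
  bit 1 = 0: acc unchanged = O
  bit 2 = 1: acc = O + (9, 3) = (9, 3)
  bit 3 = 0: acc unchanged = (9, 3)
  bit 4 = 1: acc = (9, 3) + (3, 34) = (9, 38)

20P = (9, 38)


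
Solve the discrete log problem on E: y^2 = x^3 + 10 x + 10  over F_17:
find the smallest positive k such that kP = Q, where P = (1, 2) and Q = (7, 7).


Enumerate multiples of P until we hit Q = (7, 7):
  1P = (1, 2)
  2P = (16, 13)
  3P = (9, 8)
  4P = (15, 13)
  5P = (5, 7)
  6P = (3, 4)
  7P = (14, 2)
  8P = (2, 15)
  9P = (13, 12)
  10P = (7, 10)
  11P = (7, 7)
Match found at i = 11.

k = 11


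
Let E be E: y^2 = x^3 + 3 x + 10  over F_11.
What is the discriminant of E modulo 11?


4 a^3 + 27 b^2 = 4*3^3 + 27*10^2 = 108 + 2700 = 2808
Delta = -16 * (2808) = -44928
Delta mod 11 = 7

Delta = 7 (mod 11)


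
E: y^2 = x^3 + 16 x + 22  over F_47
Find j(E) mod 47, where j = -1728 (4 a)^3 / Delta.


Delta = -16(4 a^3 + 27 b^2) mod 47 = 37
-1728 * (4 a)^3 = -1728 * (4*16)^3 mod 47 = 40
j = 40 * 37^(-1) mod 47 = 43

j = 43 (mod 47)


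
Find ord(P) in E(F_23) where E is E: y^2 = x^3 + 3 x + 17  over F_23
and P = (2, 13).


Compute successive multiples of P until we hit O:
  1P = (2, 13)
  2P = (21, 7)
  3P = (8, 1)
  4P = (17, 17)
  5P = (10, 14)
  6P = (20, 2)
  7P = (4, 1)
  8P = (7, 17)
  ... (continuing to 21P)
  21P = O

ord(P) = 21


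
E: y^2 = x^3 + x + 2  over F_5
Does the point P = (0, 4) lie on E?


Check whether y^2 = x^3 + 1 x + 2 (mod 5) for (x, y) = (0, 4).
LHS: y^2 = 4^2 mod 5 = 1
RHS: x^3 + 1 x + 2 = 0^3 + 1*0 + 2 mod 5 = 2
LHS != RHS

No, not on the curve


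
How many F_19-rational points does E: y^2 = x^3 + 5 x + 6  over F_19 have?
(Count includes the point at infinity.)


For each x in F_19, count y with y^2 = x^3 + 5 x + 6 mod 19:
  x = 0: RHS = 6, y in [5, 14]  -> 2 point(s)
  x = 2: RHS = 5, y in [9, 10]  -> 2 point(s)
  x = 5: RHS = 4, y in [2, 17]  -> 2 point(s)
  x = 6: RHS = 5, y in [9, 10]  -> 2 point(s)
  x = 7: RHS = 4, y in [2, 17]  -> 2 point(s)
  x = 8: RHS = 7, y in [8, 11]  -> 2 point(s)
  x = 9: RHS = 1, y in [1, 18]  -> 2 point(s)
  x = 10: RHS = 11, y in [7, 12]  -> 2 point(s)
  x = 11: RHS = 5, y in [9, 10]  -> 2 point(s)
  x = 13: RHS = 7, y in [8, 11]  -> 2 point(s)
  x = 15: RHS = 17, y in [6, 13]  -> 2 point(s)
  x = 17: RHS = 7, y in [8, 11]  -> 2 point(s)
  x = 18: RHS = 0, y in [0]  -> 1 point(s)
Affine points: 25. Add the point at infinity: total = 26.

#E(F_19) = 26


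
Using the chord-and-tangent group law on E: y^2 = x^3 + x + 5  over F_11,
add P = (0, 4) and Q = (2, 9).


P != Q, so use the chord formula.
s = (y2 - y1) / (x2 - x1) = (5) / (2) mod 11 = 8
x3 = s^2 - x1 - x2 mod 11 = 8^2 - 0 - 2 = 7
y3 = s (x1 - x3) - y1 mod 11 = 8 * (0 - 7) - 4 = 6

P + Q = (7, 6)


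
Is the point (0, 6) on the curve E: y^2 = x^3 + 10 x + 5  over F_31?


Check whether y^2 = x^3 + 10 x + 5 (mod 31) for (x, y) = (0, 6).
LHS: y^2 = 6^2 mod 31 = 5
RHS: x^3 + 10 x + 5 = 0^3 + 10*0 + 5 mod 31 = 5
LHS = RHS

Yes, on the curve


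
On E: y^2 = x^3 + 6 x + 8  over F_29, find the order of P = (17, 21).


Compute successive multiples of P until we hit O:
  1P = (17, 21)
  2P = (28, 1)
  3P = (6, 17)
  4P = (15, 14)
  5P = (2, 17)
  6P = (16, 16)
  7P = (21, 17)
  8P = (21, 12)
  ... (continuing to 15P)
  15P = O

ord(P) = 15


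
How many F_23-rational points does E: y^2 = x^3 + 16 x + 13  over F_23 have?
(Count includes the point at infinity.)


For each x in F_23, count y with y^2 = x^3 + 16 x + 13 mod 23:
  x = 0: RHS = 13, y in [6, 17]  -> 2 point(s)
  x = 4: RHS = 3, y in [7, 16]  -> 2 point(s)
  x = 6: RHS = 3, y in [7, 16]  -> 2 point(s)
  x = 7: RHS = 8, y in [10, 13]  -> 2 point(s)
  x = 8: RHS = 9, y in [3, 20]  -> 2 point(s)
  x = 9: RHS = 12, y in [9, 14]  -> 2 point(s)
  x = 10: RHS = 0, y in [0]  -> 1 point(s)
  x = 11: RHS = 2, y in [5, 18]  -> 2 point(s)
  x = 12: RHS = 1, y in [1, 22]  -> 2 point(s)
  x = 13: RHS = 3, y in [7, 16]  -> 2 point(s)
  x = 16: RHS = 18, y in [8, 15]  -> 2 point(s)
  x = 17: RHS = 0, y in [0]  -> 1 point(s)
  x = 19: RHS = 0, y in [0]  -> 1 point(s)
Affine points: 23. Add the point at infinity: total = 24.

#E(F_23) = 24


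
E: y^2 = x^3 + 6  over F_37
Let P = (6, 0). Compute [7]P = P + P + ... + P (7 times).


k = 7 = 111_2 (binary, LSB first: 111)
Double-and-add from P = (6, 0):
  bit 0 = 1: acc = O + (6, 0) = (6, 0)
  bit 1 = 1: acc = (6, 0) + O = (6, 0)
  bit 2 = 1: acc = (6, 0) + O = (6, 0)

7P = (6, 0)


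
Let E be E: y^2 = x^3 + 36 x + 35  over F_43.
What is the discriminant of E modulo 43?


4 a^3 + 27 b^2 = 4*36^3 + 27*35^2 = 186624 + 33075 = 219699
Delta = -16 * (219699) = -3515184
Delta mod 43 = 23

Delta = 23 (mod 43)


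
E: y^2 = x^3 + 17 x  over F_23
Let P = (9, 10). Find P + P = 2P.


Doubling: s = (3 x1^2 + a) / (2 y1)
s = (3*9^2 + 17) / (2*10) mod 23 = 13
x3 = s^2 - 2 x1 mod 23 = 13^2 - 2*9 = 13
y3 = s (x1 - x3) - y1 mod 23 = 13 * (9 - 13) - 10 = 7

2P = (13, 7)


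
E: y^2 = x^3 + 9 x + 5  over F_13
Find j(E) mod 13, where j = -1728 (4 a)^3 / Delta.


Delta = -16(4 a^3 + 27 b^2) mod 13 = 4
-1728 * (4 a)^3 = -1728 * (4*9)^3 mod 13 = 12
j = 12 * 4^(-1) mod 13 = 3

j = 3 (mod 13)


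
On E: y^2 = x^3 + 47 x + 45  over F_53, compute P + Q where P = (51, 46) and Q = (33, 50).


P != Q, so use the chord formula.
s = (y2 - y1) / (x2 - x1) = (4) / (35) mod 53 = 41
x3 = s^2 - x1 - x2 mod 53 = 41^2 - 51 - 33 = 7
y3 = s (x1 - x3) - y1 mod 53 = 41 * (51 - 7) - 46 = 9

P + Q = (7, 9)


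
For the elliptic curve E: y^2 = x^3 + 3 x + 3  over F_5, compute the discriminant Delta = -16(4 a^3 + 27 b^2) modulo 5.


4 a^3 + 27 b^2 = 4*3^3 + 27*3^2 = 108 + 243 = 351
Delta = -16 * (351) = -5616
Delta mod 5 = 4

Delta = 4 (mod 5)


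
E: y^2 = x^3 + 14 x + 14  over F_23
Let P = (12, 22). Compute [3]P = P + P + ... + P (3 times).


k = 3 = 11_2 (binary, LSB first: 11)
Double-and-add from P = (12, 22):
  bit 0 = 1: acc = O + (12, 22) = (12, 22)
  bit 1 = 1: acc = (12, 22) + (2, 2) = (13, 22)

3P = (13, 22)


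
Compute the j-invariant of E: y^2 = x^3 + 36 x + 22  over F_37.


Delta = -16(4 a^3 + 27 b^2) mod 37 = 26
-1728 * (4 a)^3 = -1728 * (4*36)^3 mod 37 = 36
j = 36 * 26^(-1) mod 37 = 27

j = 27 (mod 37)


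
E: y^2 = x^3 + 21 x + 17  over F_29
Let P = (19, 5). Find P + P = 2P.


Doubling: s = (3 x1^2 + a) / (2 y1)
s = (3*19^2 + 21) / (2*5) mod 29 = 6
x3 = s^2 - 2 x1 mod 29 = 6^2 - 2*19 = 27
y3 = s (x1 - x3) - y1 mod 29 = 6 * (19 - 27) - 5 = 5

2P = (27, 5)


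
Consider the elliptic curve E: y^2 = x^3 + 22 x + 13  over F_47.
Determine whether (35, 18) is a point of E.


Check whether y^2 = x^3 + 22 x + 13 (mod 47) for (x, y) = (35, 18).
LHS: y^2 = 18^2 mod 47 = 42
RHS: x^3 + 22 x + 13 = 35^3 + 22*35 + 13 mod 47 = 42
LHS = RHS

Yes, on the curve


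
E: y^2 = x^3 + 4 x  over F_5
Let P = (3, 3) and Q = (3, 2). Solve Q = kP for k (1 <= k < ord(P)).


Enumerate multiples of P until we hit Q = (3, 2):
  1P = (3, 3)
  2P = (0, 0)
  3P = (3, 2)
Match found at i = 3.

k = 3


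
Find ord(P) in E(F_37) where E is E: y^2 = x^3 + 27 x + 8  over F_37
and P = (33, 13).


Compute successive multiples of P until we hit O:
  1P = (33, 13)
  2P = (34, 14)
  3P = (8, 12)
  4P = (5, 34)
  5P = (25, 18)
  6P = (32, 28)
  7P = (12, 5)
  8P = (20, 36)
  ... (continuing to 30P)
  30P = O

ord(P) = 30


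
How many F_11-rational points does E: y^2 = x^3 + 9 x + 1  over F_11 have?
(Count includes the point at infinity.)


For each x in F_11, count y with y^2 = x^3 + 9 x + 1 mod 11:
  x = 0: RHS = 1, y in [1, 10]  -> 2 point(s)
  x = 1: RHS = 0, y in [0]  -> 1 point(s)
  x = 2: RHS = 5, y in [4, 7]  -> 2 point(s)
  x = 3: RHS = 0, y in [0]  -> 1 point(s)
  x = 7: RHS = 0, y in [0]  -> 1 point(s)
Affine points: 7. Add the point at infinity: total = 8.

#E(F_11) = 8


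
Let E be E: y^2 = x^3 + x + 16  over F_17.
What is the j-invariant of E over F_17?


Delta = -16(4 a^3 + 27 b^2) mod 17 = 14
-1728 * (4 a)^3 = -1728 * (4*1)^3 mod 17 = 10
j = 10 * 14^(-1) mod 17 = 8

j = 8 (mod 17)


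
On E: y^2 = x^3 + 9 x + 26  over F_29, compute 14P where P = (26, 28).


k = 14 = 1110_2 (binary, LSB first: 0111)
Double-and-add from P = (26, 28):
  bit 0 = 0: acc unchanged = O
  bit 1 = 1: acc = O + (11, 21) = (11, 21)
  bit 2 = 1: acc = (11, 21) + (2, 9) = (21, 14)
  bit 3 = 1: acc = (21, 14) + (3, 14) = (5, 15)

14P = (5, 15)


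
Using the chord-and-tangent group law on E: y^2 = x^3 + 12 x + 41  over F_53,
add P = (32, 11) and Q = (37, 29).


P != Q, so use the chord formula.
s = (y2 - y1) / (x2 - x1) = (18) / (5) mod 53 = 46
x3 = s^2 - x1 - x2 mod 53 = 46^2 - 32 - 37 = 33
y3 = s (x1 - x3) - y1 mod 53 = 46 * (32 - 33) - 11 = 49

P + Q = (33, 49)


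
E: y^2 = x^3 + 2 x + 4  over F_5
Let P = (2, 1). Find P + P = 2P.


Doubling: s = (3 x1^2 + a) / (2 y1)
s = (3*2^2 + 2) / (2*1) mod 5 = 2
x3 = s^2 - 2 x1 mod 5 = 2^2 - 2*2 = 0
y3 = s (x1 - x3) - y1 mod 5 = 2 * (2 - 0) - 1 = 3

2P = (0, 3)
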